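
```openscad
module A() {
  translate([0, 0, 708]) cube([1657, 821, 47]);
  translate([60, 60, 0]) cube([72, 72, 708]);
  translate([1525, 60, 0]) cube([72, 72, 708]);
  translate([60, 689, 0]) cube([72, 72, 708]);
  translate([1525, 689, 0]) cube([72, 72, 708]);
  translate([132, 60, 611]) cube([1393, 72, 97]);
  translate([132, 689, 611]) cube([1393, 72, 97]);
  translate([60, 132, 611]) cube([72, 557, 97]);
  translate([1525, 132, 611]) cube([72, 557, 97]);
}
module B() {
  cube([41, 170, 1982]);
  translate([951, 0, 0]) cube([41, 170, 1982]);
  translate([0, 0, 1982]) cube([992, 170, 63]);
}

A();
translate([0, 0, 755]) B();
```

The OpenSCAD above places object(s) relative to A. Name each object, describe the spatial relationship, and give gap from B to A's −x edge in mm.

A is a table. B is a door frame. The door frame is on top of the table. The gap from the door frame to the table's −x edge is 0 mm.

The door frame's min-x is at 0; the table's min-x is 0; gap = 0 mm.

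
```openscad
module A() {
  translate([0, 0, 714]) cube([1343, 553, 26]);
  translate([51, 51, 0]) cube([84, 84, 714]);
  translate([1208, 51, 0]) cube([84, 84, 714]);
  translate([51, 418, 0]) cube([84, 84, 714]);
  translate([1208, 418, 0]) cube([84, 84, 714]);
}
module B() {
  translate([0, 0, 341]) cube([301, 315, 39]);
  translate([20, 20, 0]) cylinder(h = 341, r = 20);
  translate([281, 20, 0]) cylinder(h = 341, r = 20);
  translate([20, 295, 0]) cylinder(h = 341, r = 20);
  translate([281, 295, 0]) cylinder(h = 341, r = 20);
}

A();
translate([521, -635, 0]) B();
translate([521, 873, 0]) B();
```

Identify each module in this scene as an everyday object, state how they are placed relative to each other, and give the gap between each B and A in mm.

Each stool's nearest face is 320 mm from the table's bounding box.

A is a table. B is a stool. Two stools sit around the table at the −y, +y sides. The gap between each stool and the table is 320 mm.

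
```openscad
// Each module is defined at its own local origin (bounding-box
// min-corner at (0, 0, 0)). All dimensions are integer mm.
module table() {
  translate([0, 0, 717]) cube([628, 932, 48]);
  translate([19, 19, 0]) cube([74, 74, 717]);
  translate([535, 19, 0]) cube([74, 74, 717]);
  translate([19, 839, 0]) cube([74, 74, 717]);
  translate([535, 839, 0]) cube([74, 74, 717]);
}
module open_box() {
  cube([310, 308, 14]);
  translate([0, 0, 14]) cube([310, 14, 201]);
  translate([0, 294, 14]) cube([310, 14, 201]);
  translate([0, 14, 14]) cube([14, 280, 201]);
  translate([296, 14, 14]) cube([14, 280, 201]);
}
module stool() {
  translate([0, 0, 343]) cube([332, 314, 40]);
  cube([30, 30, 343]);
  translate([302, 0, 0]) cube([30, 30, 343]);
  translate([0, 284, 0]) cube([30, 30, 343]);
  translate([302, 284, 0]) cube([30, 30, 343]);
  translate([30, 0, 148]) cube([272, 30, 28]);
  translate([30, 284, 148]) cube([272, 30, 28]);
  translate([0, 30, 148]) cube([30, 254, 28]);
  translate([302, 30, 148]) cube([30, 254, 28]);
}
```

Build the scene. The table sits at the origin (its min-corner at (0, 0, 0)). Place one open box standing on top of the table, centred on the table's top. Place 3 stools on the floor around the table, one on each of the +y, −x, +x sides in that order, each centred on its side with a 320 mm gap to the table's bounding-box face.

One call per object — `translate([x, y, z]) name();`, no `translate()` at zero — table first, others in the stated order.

table();
translate([159, 312, 765]) open_box();
translate([148, 1252, 0]) stool();
translate([-652, 309, 0]) stool();
translate([948, 309, 0]) stool();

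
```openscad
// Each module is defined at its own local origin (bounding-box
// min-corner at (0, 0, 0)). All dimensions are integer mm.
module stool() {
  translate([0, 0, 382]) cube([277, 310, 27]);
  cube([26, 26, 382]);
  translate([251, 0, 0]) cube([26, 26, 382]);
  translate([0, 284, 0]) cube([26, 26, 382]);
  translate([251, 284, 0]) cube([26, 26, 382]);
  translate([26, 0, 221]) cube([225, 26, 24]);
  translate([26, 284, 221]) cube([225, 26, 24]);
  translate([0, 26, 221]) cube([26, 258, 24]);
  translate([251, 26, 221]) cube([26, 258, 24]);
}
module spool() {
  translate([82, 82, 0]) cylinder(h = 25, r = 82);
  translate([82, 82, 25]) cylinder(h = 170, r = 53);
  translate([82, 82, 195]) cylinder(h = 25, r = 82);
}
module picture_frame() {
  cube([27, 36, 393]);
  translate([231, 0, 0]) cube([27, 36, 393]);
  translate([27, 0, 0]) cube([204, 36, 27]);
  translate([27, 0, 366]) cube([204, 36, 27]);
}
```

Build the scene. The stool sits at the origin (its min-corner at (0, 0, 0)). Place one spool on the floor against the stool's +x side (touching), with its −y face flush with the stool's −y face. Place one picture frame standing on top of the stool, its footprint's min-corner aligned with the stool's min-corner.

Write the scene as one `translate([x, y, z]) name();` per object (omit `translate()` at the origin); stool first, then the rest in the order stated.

stool();
translate([277, 0, 0]) spool();
translate([0, 0, 409]) picture_frame();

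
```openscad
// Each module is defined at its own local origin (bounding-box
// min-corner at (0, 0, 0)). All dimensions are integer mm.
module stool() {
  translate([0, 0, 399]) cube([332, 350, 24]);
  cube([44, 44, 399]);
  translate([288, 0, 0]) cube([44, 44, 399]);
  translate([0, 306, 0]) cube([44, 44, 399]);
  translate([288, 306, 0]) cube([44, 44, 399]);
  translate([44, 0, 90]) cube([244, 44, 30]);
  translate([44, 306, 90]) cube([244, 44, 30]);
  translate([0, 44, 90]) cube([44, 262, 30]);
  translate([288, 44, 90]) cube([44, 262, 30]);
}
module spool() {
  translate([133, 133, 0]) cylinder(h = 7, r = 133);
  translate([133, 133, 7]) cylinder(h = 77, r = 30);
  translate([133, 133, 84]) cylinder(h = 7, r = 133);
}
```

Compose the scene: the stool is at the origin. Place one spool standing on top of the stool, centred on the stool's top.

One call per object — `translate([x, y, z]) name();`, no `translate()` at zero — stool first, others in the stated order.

stool();
translate([33, 42, 423]) spool();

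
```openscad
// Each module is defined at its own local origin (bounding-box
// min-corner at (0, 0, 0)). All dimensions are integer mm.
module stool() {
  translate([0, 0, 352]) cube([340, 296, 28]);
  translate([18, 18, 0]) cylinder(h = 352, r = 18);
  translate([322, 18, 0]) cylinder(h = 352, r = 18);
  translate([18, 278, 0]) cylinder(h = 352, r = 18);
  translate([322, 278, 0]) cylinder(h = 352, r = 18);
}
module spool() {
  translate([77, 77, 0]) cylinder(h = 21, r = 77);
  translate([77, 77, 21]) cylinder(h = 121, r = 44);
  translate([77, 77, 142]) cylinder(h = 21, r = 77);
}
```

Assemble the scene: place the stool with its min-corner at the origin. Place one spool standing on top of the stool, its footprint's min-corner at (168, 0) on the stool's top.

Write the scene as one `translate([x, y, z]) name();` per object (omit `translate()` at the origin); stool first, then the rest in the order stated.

stool();
translate([168, 0, 380]) spool();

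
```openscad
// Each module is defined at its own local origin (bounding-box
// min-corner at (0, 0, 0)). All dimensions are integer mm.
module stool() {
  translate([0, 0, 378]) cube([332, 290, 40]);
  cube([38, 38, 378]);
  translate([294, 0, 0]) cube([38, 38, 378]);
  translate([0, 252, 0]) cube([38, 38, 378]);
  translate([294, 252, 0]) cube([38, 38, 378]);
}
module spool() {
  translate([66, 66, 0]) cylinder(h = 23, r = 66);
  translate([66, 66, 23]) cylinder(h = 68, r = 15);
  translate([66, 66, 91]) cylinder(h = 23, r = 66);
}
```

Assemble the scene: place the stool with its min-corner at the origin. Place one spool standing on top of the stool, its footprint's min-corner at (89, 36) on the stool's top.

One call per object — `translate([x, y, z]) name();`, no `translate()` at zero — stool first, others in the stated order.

stool();
translate([89, 36, 418]) spool();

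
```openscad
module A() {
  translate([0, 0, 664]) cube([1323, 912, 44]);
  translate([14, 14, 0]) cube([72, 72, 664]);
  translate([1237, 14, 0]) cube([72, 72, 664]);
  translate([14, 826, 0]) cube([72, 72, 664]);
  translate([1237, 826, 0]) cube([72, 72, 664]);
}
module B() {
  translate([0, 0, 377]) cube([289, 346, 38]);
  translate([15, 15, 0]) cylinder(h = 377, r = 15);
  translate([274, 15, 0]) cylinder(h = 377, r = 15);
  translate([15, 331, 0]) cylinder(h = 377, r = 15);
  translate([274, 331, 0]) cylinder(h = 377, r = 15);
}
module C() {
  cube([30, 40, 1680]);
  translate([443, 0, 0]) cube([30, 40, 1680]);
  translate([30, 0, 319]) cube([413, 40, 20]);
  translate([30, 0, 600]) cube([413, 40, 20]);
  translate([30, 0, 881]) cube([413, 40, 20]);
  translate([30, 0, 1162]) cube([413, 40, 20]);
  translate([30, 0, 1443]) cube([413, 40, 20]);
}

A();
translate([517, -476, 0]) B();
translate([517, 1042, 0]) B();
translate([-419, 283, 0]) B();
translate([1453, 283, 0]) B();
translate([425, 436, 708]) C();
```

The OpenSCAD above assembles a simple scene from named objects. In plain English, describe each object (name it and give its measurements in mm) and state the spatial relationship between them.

A is a table: top 1323 mm (x) × 912 mm (y), 44 mm thick, upper face at z = 708 mm, on four 72×72 mm square legs, each inset 14 mm from the nearest pair of top edges, running from z = 0 to the bottom of the top.

B is a simple wooden stool: a rectangular seat 289 mm (x) by 346 mm (y), 38 mm thick, top face at z = 415 mm, on four round legs, each 30 mm in diameter. The legs rest on z = 0, each leg's axis is inset half a diameter from the nearest pair of seat edges (so the leg's bounding box is flush with the corner).

C is a straight ladder. Two 30×40 mm vertical rails, 1680 mm tall, stand 473 mm apart (outside-to-outside) with their front faces coplanar on the −y side. 5 rungs, each 40 mm deep and 20 mm tall, span between the inner faces of the rails, front faces flush with the rails. The lowest rung's underside is at z = 319 mm and rungs are spaced 281 mm apart (underside to underside).

Four stools sit around the table at the −y, +y, −x, +x sides. The ladder is on top of the table, centred.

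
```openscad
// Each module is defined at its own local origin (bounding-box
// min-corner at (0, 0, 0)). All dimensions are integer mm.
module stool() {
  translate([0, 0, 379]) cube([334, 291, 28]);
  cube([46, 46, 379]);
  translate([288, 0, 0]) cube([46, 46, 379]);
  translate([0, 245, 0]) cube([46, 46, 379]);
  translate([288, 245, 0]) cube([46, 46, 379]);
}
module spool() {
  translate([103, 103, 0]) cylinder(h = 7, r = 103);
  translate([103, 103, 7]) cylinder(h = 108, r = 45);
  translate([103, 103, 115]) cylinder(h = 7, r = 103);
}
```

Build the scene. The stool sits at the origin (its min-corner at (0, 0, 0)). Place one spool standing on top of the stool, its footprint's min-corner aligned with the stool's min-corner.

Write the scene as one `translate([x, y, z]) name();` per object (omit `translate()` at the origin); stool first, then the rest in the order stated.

stool();
translate([0, 0, 407]) spool();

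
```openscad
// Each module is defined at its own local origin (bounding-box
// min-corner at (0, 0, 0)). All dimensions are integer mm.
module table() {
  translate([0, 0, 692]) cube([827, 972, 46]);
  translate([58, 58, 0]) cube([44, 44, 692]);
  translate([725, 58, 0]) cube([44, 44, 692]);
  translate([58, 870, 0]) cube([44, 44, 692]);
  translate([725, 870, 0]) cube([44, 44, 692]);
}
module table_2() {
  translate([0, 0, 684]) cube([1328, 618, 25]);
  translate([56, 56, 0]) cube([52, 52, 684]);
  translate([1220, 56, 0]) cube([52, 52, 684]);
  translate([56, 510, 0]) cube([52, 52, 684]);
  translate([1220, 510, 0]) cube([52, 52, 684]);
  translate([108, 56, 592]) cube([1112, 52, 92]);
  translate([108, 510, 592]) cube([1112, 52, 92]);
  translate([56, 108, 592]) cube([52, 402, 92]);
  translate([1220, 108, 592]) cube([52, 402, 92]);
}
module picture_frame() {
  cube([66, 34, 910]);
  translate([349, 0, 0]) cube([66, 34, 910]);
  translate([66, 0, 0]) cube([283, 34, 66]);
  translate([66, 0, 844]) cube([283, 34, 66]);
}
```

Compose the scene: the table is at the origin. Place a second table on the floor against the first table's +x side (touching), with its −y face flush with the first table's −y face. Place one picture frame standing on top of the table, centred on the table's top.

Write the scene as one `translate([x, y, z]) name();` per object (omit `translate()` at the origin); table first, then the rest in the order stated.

table();
translate([827, 0, 0]) table_2();
translate([206, 469, 738]) picture_frame();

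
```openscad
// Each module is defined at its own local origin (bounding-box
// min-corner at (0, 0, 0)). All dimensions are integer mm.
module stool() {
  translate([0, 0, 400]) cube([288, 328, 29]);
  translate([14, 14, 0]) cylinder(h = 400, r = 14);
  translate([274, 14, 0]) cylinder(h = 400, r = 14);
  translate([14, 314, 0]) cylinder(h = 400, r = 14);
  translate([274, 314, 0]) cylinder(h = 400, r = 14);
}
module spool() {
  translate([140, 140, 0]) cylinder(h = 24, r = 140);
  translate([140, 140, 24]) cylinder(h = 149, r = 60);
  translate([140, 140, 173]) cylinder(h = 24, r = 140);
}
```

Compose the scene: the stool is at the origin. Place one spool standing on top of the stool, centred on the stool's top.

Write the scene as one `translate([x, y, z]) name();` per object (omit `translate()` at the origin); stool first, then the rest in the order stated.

stool();
translate([4, 24, 429]) spool();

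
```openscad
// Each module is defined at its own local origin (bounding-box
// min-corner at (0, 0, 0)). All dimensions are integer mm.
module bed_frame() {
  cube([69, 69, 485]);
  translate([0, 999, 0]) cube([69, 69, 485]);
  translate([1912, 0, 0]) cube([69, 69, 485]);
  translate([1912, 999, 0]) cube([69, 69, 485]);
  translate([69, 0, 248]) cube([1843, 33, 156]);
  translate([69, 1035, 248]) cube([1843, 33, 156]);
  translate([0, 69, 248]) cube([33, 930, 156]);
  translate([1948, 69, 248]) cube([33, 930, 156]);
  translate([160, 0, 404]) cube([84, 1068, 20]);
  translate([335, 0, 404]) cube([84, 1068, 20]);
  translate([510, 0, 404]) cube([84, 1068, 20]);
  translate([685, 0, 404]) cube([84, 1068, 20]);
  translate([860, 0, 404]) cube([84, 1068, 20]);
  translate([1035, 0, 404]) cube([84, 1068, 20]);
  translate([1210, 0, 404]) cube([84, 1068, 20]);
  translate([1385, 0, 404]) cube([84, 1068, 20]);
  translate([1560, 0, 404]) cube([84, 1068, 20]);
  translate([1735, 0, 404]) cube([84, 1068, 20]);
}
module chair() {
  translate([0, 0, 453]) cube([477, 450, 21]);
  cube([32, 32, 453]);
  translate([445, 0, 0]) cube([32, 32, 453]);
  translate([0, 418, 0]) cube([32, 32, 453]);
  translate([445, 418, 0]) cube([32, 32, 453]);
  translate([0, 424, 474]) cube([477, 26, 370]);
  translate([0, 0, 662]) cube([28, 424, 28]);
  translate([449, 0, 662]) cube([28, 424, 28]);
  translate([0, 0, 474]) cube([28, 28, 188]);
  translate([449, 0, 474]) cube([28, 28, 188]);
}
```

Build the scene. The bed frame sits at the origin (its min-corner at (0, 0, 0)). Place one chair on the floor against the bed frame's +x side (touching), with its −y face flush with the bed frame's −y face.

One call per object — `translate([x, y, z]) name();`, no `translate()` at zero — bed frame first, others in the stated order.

bed_frame();
translate([1981, 0, 0]) chair();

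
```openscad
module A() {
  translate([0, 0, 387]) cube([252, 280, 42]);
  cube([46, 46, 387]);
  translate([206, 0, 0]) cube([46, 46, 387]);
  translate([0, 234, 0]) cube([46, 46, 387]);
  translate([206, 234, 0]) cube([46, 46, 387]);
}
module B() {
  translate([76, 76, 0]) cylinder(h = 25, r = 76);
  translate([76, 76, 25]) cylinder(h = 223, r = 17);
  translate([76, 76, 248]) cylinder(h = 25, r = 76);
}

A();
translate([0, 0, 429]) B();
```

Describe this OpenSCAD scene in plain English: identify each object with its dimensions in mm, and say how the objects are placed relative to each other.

A is a four-legged stool. The seat is 252×280 mm, 42 mm thick, top at z = 429 mm. It stands on four square legs, each 46×46 mm in cross-section, from z = 0 to the seat underside, each flush with a corner of the seat.

B is a spool: two coaxial disc flanges of radius 76 mm and thickness 25 mm, joined by a core cylinder of radius 17 mm and height 223 mm. The lower flange rests on z = 0 and the three cylinders share a vertical axis.

The spool is on top of the stool.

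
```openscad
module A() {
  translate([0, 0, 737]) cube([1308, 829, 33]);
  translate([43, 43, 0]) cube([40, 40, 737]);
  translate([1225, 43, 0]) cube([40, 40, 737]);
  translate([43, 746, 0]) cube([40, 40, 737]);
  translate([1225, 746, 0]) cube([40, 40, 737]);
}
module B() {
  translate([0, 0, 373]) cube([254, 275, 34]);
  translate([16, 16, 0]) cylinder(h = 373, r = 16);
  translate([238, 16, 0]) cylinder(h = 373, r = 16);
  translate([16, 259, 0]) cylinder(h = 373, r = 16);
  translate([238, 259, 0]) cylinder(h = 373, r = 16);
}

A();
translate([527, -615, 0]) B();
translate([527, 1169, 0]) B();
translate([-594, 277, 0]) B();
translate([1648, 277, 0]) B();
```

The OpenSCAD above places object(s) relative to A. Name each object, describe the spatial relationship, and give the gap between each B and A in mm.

Each stool's nearest face is 340 mm from the table's bounding box.

A is a table. B is a stool. Four stools sit around the table at the −y, +y, −x, +x sides. The gap between each stool and the table is 340 mm.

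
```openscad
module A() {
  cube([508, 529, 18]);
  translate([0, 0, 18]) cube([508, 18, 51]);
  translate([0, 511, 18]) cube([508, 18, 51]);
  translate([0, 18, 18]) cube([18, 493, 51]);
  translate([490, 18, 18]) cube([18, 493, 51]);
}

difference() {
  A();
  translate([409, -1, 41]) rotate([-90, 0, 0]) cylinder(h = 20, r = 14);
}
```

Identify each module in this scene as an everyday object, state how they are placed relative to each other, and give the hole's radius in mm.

The subtracted cylinder has r = 14 mm.

A is an open box. The open box has a circular hole through its front wall. The hole's radius is 14 mm.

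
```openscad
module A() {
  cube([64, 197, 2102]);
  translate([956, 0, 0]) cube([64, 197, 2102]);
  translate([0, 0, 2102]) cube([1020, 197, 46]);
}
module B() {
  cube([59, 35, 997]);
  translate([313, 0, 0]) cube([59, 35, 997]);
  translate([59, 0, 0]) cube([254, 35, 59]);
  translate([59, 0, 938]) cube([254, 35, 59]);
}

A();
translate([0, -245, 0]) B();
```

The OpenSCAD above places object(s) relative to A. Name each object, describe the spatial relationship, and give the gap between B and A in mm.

A is a door frame. B is a picture frame. The picture frame is on the floor beside the door frame on its −y side. The gap between the picture frame and the door frame is 210 mm.

The picture frame's nearest face is 210 mm from the door frame's −y face.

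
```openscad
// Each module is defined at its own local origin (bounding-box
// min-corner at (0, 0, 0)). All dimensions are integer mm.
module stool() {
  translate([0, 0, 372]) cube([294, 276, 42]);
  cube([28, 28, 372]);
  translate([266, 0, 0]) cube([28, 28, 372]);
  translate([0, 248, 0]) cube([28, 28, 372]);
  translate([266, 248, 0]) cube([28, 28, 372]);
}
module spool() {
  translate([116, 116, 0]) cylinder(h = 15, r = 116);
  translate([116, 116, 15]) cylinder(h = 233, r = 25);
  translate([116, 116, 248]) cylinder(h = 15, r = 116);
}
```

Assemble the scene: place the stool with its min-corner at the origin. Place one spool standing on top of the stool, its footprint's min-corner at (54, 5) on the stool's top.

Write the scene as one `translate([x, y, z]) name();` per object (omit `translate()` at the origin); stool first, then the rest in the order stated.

stool();
translate([54, 5, 414]) spool();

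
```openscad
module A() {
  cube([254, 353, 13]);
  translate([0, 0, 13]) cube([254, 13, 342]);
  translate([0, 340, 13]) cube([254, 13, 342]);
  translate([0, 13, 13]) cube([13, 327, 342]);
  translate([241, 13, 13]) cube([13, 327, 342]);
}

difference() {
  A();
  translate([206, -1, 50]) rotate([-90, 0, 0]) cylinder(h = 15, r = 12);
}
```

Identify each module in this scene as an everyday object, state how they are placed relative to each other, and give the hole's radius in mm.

A is an open box. The open box has a circular hole through its front wall. The hole's radius is 12 mm.

The subtracted cylinder has r = 12 mm.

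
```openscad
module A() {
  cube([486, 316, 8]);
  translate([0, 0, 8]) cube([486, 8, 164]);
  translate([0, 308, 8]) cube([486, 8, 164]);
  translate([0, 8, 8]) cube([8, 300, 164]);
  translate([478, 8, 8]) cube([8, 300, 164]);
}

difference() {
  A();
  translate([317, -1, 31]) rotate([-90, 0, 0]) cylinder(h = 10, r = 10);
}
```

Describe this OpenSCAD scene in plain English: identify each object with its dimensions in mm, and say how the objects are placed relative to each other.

A is an open storage box with external size 486×316×172 mm and wall thickness 8 mm (the base is also 8 mm thick). The base covers the whole footprint; the four walls stand on the base, with the y-facing walls full-width and the x-facing walls fitting between their inner faces.

The open box has a circular hole of radius 10 mm through its front wall, centred at (x = 317, z = 31).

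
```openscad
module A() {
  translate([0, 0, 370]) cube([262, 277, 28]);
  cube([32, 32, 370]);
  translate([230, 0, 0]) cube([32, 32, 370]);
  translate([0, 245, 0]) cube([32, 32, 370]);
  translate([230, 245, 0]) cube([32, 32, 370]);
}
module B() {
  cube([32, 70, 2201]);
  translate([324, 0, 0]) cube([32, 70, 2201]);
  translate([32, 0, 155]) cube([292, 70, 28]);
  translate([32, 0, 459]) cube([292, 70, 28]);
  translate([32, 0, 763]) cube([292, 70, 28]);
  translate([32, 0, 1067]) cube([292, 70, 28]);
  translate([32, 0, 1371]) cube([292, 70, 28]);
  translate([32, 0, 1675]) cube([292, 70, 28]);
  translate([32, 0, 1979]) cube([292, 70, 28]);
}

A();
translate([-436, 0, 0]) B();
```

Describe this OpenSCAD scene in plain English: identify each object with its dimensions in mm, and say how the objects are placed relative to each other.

A is a simple wooden stool: a rectangular seat 262 mm (x) by 277 mm (y), 28 mm thick, top face at z = 398 mm, on four square legs, each 32×32 mm in cross-section. The legs rest on z = 0, each flush with a corner of the seat.

B is a wooden ladder with two side rails of 32×70 mm section and 2201 mm height, set 356 mm apart overall. Between them run 7 rectangular rungs (70 mm deep, 28 mm thick), front faces flush with the rails' −y face. The bottom of the first rung is 155 mm above the floor and each subsequent rung is 304 mm higher than the one below.

The ladder is on the floor beside the stool on its −x side.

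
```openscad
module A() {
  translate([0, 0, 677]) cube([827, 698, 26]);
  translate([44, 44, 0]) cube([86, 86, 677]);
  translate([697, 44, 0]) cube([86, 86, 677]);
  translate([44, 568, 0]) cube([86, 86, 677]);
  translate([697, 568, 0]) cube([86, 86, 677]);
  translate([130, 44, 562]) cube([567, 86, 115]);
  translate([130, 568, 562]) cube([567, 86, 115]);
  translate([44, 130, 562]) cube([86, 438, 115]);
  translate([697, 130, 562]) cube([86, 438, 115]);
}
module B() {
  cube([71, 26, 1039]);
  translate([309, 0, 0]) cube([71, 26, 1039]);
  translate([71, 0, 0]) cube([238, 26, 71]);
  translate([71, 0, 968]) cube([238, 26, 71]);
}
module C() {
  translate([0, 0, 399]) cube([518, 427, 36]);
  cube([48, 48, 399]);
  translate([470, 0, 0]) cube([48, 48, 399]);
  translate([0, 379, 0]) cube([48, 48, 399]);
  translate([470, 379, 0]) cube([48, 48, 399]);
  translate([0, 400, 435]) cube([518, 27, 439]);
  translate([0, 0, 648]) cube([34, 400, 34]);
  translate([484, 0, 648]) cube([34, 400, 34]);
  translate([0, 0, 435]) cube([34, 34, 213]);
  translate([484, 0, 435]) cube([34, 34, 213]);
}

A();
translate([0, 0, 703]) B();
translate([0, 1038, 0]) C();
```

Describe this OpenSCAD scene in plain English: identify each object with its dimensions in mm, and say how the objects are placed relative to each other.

A is a table with a 827×698 mm rectangular top, 26 mm thick, top surface at z = 703 mm, supported by four 86×86 mm square legs, each inset 44 mm from the nearest pair of top edges, running from the floor. Four apron rails, 86 mm thick and 115 mm tall, run between adjacent legs with their top edges flush with the underside of the top and their outer faces flush with the legs' outer faces.

B is a rectangular picture frame lying in the x–z plane (depth along y). The opening is 238 mm wide (x) by 897 mm tall (z), surrounded by a border 71 mm wide on all four sides. The frame is 26 mm deep and is made of two full-height vertical stiles with two horizontal rails fitted between them.

C is a chair: 518×427 mm seat, 36 mm thick, top at z = 435 mm, on four 48 mm square corner legs flush with the seat edges. A 27 mm thick backrest slab spans the full seat width, extending 439 mm above the seat top, its back face flush with the seat's +y edge. Two armrests of 34×34 mm section run along each side from the seat's front edge to the front of the backrest, top faces 247 mm above the seat top and outer faces flush with the seat's x-edges; a 34×34 mm post under the front of each armrest stands on the seat at the front corner.

The picture frame is on top of the table. The chair is on the floor beside the table on its +y side.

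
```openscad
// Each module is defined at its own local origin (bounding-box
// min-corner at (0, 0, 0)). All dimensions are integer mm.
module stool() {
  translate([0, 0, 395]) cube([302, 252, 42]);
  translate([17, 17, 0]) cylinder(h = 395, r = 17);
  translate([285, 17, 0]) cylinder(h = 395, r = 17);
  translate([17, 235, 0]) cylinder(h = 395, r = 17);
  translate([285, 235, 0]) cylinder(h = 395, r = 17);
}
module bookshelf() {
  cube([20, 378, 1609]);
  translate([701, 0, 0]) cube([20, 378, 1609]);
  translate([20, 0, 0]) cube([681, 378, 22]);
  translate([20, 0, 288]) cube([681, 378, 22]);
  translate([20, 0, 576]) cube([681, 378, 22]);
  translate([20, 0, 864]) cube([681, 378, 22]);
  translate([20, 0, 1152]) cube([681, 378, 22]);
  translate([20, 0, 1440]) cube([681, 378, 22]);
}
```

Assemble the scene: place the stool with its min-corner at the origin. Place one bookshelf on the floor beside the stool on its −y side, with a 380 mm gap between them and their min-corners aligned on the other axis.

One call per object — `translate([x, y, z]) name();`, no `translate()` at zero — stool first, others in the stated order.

stool();
translate([0, -758, 0]) bookshelf();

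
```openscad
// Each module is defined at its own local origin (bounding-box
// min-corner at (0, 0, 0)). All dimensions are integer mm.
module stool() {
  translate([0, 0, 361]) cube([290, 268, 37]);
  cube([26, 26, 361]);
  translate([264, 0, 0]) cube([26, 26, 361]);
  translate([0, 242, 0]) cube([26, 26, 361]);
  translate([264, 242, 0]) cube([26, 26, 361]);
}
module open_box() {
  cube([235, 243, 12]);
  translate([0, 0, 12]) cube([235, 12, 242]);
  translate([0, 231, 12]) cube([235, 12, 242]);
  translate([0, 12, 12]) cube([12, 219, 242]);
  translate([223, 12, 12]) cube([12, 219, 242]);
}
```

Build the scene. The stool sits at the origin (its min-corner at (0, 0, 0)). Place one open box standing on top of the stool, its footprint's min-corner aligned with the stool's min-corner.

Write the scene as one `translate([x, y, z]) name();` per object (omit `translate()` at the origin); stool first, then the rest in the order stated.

stool();
translate([0, 0, 398]) open_box();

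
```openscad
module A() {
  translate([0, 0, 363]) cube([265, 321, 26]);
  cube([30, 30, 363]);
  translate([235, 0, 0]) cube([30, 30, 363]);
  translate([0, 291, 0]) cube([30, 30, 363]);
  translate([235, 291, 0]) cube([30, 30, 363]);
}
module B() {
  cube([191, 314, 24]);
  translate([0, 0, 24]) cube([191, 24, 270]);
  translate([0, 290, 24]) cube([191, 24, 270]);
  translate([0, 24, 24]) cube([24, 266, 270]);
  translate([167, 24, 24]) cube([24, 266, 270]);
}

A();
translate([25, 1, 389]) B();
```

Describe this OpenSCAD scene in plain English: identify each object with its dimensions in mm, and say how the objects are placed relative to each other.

A is a four-legged stool. The seat is 265×321 mm, 26 mm thick, top at z = 389 mm. It stands on four square legs, each 30×30 mm in cross-section, from z = 0 to the seat underside, each flush with a corner of the seat.

B is an open storage box with external size 191×314×294 mm and wall thickness 24 mm (the base is also 24 mm thick). The base covers the whole footprint; the four walls stand on the base, with the y-facing walls full-width and the x-facing walls fitting between their inner faces.

The open box is on top of the stool.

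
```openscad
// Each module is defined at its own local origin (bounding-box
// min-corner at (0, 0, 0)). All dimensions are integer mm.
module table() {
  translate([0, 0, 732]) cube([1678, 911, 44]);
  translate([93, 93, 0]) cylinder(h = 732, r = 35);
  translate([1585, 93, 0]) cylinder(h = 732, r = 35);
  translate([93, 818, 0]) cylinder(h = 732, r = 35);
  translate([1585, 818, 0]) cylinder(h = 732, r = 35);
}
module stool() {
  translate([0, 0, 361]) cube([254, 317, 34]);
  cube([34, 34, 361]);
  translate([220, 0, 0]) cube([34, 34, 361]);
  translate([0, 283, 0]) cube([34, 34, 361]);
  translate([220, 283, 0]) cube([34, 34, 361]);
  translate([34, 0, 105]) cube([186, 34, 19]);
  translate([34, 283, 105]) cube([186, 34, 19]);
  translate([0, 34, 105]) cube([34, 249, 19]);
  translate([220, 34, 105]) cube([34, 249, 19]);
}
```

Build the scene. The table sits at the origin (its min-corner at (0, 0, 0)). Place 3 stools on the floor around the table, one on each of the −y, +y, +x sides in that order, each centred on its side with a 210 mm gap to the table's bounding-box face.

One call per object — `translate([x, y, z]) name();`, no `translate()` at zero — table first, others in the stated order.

table();
translate([712, -527, 0]) stool();
translate([712, 1121, 0]) stool();
translate([1888, 297, 0]) stool();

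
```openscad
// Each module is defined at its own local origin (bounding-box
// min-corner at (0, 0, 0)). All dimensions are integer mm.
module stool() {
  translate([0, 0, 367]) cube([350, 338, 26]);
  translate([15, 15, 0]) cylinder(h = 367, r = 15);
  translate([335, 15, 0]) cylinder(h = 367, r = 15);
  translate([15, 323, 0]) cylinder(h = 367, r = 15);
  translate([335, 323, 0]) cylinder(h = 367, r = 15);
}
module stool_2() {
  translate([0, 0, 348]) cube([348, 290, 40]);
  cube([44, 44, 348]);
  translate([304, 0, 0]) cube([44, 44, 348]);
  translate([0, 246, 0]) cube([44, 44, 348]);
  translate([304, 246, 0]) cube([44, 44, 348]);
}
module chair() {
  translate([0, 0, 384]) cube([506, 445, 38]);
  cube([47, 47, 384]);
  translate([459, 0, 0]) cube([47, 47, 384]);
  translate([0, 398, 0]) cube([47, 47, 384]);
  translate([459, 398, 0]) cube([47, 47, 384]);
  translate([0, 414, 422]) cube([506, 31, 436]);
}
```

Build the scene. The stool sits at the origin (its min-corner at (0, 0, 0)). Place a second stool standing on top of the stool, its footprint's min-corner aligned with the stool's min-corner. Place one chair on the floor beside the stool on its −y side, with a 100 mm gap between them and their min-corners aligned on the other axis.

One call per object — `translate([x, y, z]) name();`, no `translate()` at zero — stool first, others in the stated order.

stool();
translate([0, 0, 393]) stool_2();
translate([0, -545, 0]) chair();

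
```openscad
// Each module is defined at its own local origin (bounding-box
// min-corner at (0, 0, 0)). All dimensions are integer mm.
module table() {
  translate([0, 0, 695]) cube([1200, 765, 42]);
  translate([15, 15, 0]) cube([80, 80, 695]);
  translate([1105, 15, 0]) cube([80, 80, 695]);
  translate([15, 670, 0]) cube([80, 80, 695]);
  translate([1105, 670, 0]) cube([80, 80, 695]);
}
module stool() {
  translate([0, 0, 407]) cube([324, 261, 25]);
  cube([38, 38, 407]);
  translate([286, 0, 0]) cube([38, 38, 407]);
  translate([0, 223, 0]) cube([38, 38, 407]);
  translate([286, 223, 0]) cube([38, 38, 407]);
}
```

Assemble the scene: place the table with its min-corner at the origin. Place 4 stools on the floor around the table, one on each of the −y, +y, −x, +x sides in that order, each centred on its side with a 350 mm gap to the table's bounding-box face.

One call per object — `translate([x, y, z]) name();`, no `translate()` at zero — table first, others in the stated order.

table();
translate([438, -611, 0]) stool();
translate([438, 1115, 0]) stool();
translate([-674, 252, 0]) stool();
translate([1550, 252, 0]) stool();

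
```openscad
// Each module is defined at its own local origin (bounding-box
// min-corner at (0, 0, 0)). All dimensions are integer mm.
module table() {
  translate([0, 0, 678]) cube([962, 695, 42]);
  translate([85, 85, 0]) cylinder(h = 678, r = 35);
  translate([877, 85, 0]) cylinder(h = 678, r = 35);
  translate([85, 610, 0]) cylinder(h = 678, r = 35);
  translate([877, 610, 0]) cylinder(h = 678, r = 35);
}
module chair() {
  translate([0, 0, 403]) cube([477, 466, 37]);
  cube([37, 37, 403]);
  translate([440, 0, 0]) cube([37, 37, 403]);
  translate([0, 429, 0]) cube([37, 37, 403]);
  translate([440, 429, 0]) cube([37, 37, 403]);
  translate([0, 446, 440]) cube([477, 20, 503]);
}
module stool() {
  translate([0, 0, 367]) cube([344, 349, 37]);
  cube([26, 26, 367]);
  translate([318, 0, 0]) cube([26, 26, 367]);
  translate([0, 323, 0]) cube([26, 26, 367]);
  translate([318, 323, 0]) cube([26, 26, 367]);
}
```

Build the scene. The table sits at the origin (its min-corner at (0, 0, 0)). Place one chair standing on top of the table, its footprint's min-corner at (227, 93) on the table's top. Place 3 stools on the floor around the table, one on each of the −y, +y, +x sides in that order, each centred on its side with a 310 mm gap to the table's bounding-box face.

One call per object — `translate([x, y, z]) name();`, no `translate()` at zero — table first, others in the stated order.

table();
translate([227, 93, 720]) chair();
translate([309, -659, 0]) stool();
translate([309, 1005, 0]) stool();
translate([1272, 173, 0]) stool();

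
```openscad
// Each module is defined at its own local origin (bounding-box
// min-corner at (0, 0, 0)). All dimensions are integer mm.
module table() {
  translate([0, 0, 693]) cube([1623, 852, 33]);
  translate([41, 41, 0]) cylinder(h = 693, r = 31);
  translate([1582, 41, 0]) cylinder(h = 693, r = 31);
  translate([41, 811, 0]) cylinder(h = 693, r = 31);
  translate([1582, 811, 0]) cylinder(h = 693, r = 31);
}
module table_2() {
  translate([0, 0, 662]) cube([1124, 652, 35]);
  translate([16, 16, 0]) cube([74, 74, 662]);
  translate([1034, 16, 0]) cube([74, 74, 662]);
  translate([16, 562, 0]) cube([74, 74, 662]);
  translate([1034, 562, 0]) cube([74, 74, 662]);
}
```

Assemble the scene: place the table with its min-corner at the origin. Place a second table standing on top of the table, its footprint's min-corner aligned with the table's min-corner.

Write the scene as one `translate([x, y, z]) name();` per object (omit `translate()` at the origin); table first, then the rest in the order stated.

table();
translate([0, 0, 726]) table_2();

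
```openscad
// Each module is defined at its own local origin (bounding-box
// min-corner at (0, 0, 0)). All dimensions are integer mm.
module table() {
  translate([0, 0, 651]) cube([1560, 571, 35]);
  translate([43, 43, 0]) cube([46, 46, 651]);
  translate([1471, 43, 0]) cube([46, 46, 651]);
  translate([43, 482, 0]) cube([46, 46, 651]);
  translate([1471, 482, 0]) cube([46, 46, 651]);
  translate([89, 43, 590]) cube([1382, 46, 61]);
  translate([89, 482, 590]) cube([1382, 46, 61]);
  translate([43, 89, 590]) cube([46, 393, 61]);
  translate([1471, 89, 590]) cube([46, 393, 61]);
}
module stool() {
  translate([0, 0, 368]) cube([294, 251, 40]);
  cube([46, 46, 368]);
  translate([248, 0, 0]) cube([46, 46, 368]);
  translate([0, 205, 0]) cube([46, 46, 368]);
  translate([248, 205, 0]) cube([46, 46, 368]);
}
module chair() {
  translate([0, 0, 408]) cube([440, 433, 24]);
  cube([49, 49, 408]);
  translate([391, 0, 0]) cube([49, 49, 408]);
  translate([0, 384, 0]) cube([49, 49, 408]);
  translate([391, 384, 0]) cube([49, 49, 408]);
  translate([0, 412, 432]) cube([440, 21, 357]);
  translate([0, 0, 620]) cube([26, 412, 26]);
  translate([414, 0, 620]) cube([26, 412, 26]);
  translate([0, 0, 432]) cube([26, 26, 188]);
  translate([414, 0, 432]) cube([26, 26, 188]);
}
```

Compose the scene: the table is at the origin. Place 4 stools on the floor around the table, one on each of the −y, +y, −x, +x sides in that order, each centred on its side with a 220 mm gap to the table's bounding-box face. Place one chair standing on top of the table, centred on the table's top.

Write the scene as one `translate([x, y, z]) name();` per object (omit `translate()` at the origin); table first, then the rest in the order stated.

table();
translate([633, -471, 0]) stool();
translate([633, 791, 0]) stool();
translate([-514, 160, 0]) stool();
translate([1780, 160, 0]) stool();
translate([560, 69, 686]) chair();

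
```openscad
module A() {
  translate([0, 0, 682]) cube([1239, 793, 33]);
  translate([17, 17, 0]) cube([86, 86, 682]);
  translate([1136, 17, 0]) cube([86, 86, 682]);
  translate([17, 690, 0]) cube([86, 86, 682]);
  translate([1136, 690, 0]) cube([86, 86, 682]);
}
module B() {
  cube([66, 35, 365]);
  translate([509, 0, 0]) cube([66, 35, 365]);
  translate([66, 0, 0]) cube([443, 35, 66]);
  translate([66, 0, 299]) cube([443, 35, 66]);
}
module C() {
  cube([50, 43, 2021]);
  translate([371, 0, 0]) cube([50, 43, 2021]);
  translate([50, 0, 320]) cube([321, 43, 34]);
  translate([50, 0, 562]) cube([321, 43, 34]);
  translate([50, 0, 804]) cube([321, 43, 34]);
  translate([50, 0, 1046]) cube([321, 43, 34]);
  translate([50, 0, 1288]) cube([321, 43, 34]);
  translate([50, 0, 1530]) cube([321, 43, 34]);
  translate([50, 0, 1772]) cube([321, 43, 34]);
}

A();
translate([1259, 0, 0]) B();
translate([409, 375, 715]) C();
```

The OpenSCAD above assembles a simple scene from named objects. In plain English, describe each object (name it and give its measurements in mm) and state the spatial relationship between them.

A is a rectangular dining table. The top is 1239×793×33 mm with its upper surface at z = 715 mm. It stands on four 86×86 mm square legs, each inset 17 mm from the nearest pair of top edges, running from the floor to the underside of the top.

B is a picture frame with a 443×233 mm rectangular opening (x by z) and a uniform 66 mm border on every side. Frame depth is 35 mm along y. It is built from two vertical stiles running the full outside height and two horizontal rails spanning the gap between the stiles.

C is a straight ladder. Two 50×43 mm vertical rails, 2021 mm tall, stand 421 mm apart (outside-to-outside) with their front faces coplanar on the −y side. 7 rungs, each 43 mm deep and 34 mm tall, span between the inner faces of the rails, front faces flush with the rails. The lowest rung's underside is at z = 320 mm and rungs are spaced 242 mm apart (underside to underside).

The picture frame is on the floor beside the table on its +x side. The ladder is on top of the table, centred.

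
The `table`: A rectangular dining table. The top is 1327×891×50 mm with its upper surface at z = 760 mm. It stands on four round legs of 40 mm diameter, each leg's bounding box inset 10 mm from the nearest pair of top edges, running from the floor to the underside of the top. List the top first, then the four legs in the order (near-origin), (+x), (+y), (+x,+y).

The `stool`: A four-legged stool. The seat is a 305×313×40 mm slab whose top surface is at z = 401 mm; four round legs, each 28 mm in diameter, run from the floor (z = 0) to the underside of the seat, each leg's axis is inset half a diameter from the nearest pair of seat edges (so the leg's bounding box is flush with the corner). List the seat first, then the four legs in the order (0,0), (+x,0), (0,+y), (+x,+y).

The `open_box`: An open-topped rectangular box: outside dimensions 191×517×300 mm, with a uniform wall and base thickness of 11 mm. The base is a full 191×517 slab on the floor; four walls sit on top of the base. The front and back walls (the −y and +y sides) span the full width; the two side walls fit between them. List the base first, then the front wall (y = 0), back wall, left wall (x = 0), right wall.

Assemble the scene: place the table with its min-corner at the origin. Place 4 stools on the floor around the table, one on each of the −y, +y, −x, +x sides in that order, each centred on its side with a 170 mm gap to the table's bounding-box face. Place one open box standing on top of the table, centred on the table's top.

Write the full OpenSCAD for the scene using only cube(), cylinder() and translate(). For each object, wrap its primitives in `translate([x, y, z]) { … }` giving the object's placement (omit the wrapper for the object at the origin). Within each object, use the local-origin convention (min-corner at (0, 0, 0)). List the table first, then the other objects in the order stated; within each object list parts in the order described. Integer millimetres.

translate([0, 0, 710]) cube([1327, 891, 50]);
translate([30, 30, 0]) cylinder(h = 710, r = 20);
translate([1297, 30, 0]) cylinder(h = 710, r = 20);
translate([30, 861, 0]) cylinder(h = 710, r = 20);
translate([1297, 861, 0]) cylinder(h = 710, r = 20);
translate([511, -483, 0]) {
  translate([0, 0, 361]) cube([305, 313, 40]);
  translate([14, 14, 0]) cylinder(h = 361, r = 14);
  translate([291, 14, 0]) cylinder(h = 361, r = 14);
  translate([14, 299, 0]) cylinder(h = 361, r = 14);
  translate([291, 299, 0]) cylinder(h = 361, r = 14);
}
translate([511, 1061, 0]) {
  translate([0, 0, 361]) cube([305, 313, 40]);
  translate([14, 14, 0]) cylinder(h = 361, r = 14);
  translate([291, 14, 0]) cylinder(h = 361, r = 14);
  translate([14, 299, 0]) cylinder(h = 361, r = 14);
  translate([291, 299, 0]) cylinder(h = 361, r = 14);
}
translate([-475, 289, 0]) {
  translate([0, 0, 361]) cube([305, 313, 40]);
  translate([14, 14, 0]) cylinder(h = 361, r = 14);
  translate([291, 14, 0]) cylinder(h = 361, r = 14);
  translate([14, 299, 0]) cylinder(h = 361, r = 14);
  translate([291, 299, 0]) cylinder(h = 361, r = 14);
}
translate([1497, 289, 0]) {
  translate([0, 0, 361]) cube([305, 313, 40]);
  translate([14, 14, 0]) cylinder(h = 361, r = 14);
  translate([291, 14, 0]) cylinder(h = 361, r = 14);
  translate([14, 299, 0]) cylinder(h = 361, r = 14);
  translate([291, 299, 0]) cylinder(h = 361, r = 14);
}
translate([568, 187, 760]) {
  cube([191, 517, 11]);
  translate([0, 0, 11]) cube([191, 11, 289]);
  translate([0, 506, 11]) cube([191, 11, 289]);
  translate([0, 11, 11]) cube([11, 495, 289]);
  translate([180, 11, 11]) cube([11, 495, 289]);
}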